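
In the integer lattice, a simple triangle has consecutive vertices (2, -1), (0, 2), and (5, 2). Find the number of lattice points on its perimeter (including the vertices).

9

Summing gcd(|Δx|,|Δy|) over the edges gives the boundary count: gcd(2,3) + gcd(5,0) + gcd(3,3) = 1+5+3 = 9.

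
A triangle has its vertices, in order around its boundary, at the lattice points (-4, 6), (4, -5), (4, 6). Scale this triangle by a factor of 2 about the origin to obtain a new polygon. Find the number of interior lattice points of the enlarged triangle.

Using the shoelace formula, 2A = |((-4)·(-5) − 4·6) + (4·6 − 4·(-5)) + (4·6 − (-4)·6)| = 88, so the area is 44.
Summing gcd(|Δx|,|Δy|) over the edges gives the boundary count: gcd(8,11) + gcd(0,11) + gcd(8,0) = 1+11+8 = 20.
Scaling by 2 multiplies the area by 2² = 4 (so the new area is 176) and multiplies the boundary lattice-point count by 2, giving 40.
By Pick's theorem, the interior count of the dilated polygon is 176 − 40/2 + 1 = 157.

157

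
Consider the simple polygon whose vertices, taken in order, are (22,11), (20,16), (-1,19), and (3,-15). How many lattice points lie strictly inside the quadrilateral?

422

By the shoelace formula, twice the signed area is |[22·16 − 20·11] + [20·19 − (-1)·16] + [(-1)·(-15) − 3·19] + [3·11 − 22·(-15)]| = 849, so the area is 424.5.
Along each edge there are gcd(|Δx|,|Δy|)+1 lattice points, so counting each shared vertex once the boundary has gcd(2,5) + gcd(21,3) + gcd(4,34) + gcd(19,26) = 1+3+2+1 = 7.
Pick's theorem gives I = A − B/2 + 1 = 424.5 − 7/2 + 1 = 422.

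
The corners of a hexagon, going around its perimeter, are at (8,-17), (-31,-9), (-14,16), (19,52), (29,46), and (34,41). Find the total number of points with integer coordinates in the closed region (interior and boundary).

2092

By the shoelace formula, twice the signed area is |[8·(-9) − (-31)·(-17)] + [(-31)·16 − (-14)·(-9)] + [(-14)·52 − 19·16] + [19·46 − 29·52] + [29·41 − 34·46] + [34·(-17) − 8·41]| = 4168, so the area is 2084.
Summing gcd(|Δx|,|Δy|) over the edges gives the boundary count: gcd(39,8) + gcd(17,25) + gcd(33,36) + gcd(10,6) + gcd(5,5) + gcd(26,58) = 1+1+3+2+5+2 = 14.
Pick's theorem gives I = A − B/2 + 1 = 2084 − 14/2 + 1 = 2078, so the closed region contains I + B = 2078 + 14 = 2092 lattice points.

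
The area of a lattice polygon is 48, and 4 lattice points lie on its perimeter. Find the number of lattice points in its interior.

47

Pick's theorem A = I + B/2 − 1 rearranges to I = A − B/2 + 1 = 48 − 4/2 + 1 = 47.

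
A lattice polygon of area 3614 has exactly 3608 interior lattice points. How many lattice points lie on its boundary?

Pick's theorem gives A = I + B/2 − 1, so B = 2(A − I + 1) = 2(3614 − 3608 + 1) = 14.

14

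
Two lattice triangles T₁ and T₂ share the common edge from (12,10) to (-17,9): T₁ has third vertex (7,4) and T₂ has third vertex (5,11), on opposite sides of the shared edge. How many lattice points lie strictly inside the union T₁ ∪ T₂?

The union is the simple quadrilateral with vertices (12,10), (7,4), (-17,9), (5,11) in order.
The shoelace formula gives twice the area as |(12·4 − 7·10) + (7·9 − (-17)·4) + ((-17)·11 − 5·9) + (5·10 − 12·11)| = 205, so the area is 205/2.
The number of boundary lattice points is Σ gcd(|Δx|,|Δy|) = gcd(5,6) + gcd(24,5) + gcd(22,2) + gcd(7,1) = 1+1+2+1 = 5.
By Pick's theorem I = A − B/2 + 1 = 205/2 − 5/2 + 1 = 101.

101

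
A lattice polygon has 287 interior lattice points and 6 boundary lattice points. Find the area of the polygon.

Pick's theorem states A = I + B/2 − 1, so A = 287 + 6/2 − 1 = 289.

289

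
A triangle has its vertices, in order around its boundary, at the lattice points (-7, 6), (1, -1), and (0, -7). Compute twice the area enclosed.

55

Using the shoelace formula, 2A = |[(-7)·(-1) − 1·6] + [1·(-7) − 0·(-1)] + [0·6 − (-7)·(-7)]| = 55, so the area is 55/2.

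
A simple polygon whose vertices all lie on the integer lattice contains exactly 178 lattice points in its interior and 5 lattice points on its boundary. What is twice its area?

By Pick's theorem, A = I + B/2 − 1 = 178 + 5/2 − 1 = 359/2.
Hence 2A = 359.

359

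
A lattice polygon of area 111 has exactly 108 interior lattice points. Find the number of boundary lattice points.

8

Pick's theorem gives A = I + B/2 − 1, so B = 2(A − I + 1) = 2(111 − 108 + 1) = 8.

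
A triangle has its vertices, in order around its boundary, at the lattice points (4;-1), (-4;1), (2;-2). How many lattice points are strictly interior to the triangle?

Using the shoelace formula, 2A = |(4·1 − (-4)·(-1)) + ((-4)·(-2) − 2·1) + (2·(-1) − 4·(-2))| = 12, so the area is 6.
The number of boundary lattice points is Σ gcd(|Δx|,|Δy|) = gcd(8,2) + gcd(6,3) + gcd(2,1) = 2+3+1 = 6.
Pick's theorem gives I = A − B/2 + 1 = 6 − 6/2 + 1 = 4.

4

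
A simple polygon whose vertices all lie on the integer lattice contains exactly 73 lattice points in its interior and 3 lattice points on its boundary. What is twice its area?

By Pick's theorem, A = I + B/2 − 1 = 73 + 3/2 − 1 = 147/2.
Hence 2A = 147.

147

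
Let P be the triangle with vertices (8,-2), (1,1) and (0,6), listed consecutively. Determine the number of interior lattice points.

By the shoelace formula, twice the signed area is |(8·1 − 1·(-2)) + (1·6 − 0·1) + (0·(-2) − 8·6)| = 32, so the area is 16.
The number of boundary lattice points is Σ gcd(|Δx|,|Δy|) = gcd(7,3) + gcd(1,5) + gcd(8,8) = 1+1+8 = 10.
By Pick's theorem A = I + B/2 − 1, so I = 16 − 10/2 + 1 = 12.

12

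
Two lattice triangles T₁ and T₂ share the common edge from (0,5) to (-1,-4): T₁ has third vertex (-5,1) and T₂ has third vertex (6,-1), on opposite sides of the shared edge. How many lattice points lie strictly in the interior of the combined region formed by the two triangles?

47

The union is the simple quadrilateral with vertices (0,5), (-5,1), (-1,-4), (6,-1) in order.
The shoelace formula gives twice the area as |[0·1 − (-5)·5] + [(-5)·(-4) − (-1)·1] + [(-1)·(-1) − 6·(-4)] + [6·5 − 0·(-1)]| = 101, so the area is 50.5.
The number of boundary lattice points is Σ gcd(|Δx|,|Δy|) = gcd(5,4) + gcd(4,5) + gcd(7,3) + gcd(6,6) = 1+1+1+6 = 9.
By Pick's theorem I = A − B/2 + 1 = 50.5 − 9/2 + 1 = 47.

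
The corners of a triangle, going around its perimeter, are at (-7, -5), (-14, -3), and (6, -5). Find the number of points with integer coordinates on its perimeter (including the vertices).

16

Along each edge there are gcd(|Δx|,|Δy|)+1 lattice points, so counting each shared vertex once the boundary has gcd(7,2) + gcd(20,2) + gcd(13,0) = 1+2+13 = 16.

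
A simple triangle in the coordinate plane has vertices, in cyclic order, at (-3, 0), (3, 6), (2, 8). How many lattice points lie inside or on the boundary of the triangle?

14

By the shoelace formula, twice the signed area is |((-3)·6 − 3·0) + (3·8 − 2·6) + (2·0 − (-3)·8)| = 18, so the area is 9.
Along each edge there are gcd(|Δx|,|Δy|)+1 lattice points, so counting each shared vertex once the boundary has gcd(6,6) + gcd(1,2) + gcd(5,8) = 6+1+1 = 8.
Pick's theorem gives I = A − B/2 + 1 = 9 − 8/2 + 1 = 6, so the closed region contains I + B = 6 + 8 = 14 lattice points.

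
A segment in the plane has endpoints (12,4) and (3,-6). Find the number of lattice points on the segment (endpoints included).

The number of lattice points on a segment between lattice points is gcd(|Δx|,|Δy|) + 1 = gcd(9,10) + 1 = 1 + 1 = 2.

2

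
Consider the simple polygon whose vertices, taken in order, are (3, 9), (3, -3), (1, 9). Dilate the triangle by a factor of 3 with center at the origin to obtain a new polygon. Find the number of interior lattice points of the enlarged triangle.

The shoelace formula gives twice the area as |[3·(-3) − 3·9] + [3·9 − 1·(-3)] + [1·9 − 3·9]| = 24, so the area is 12.
The number of boundary lattice points is Σ gcd(|Δx|,|Δy|) = gcd(0,12) + gcd(2,12) + gcd(2,0) = 12+2+2 = 16.
Scaling by 3 multiplies the area by 3² = 9 (so the new area is 108) and multiplies the boundary lattice-point count by 3, giving 48.
By Pick's theorem, the interior count of the dilated polygon is 108 − 48/2 + 1 = 85.

85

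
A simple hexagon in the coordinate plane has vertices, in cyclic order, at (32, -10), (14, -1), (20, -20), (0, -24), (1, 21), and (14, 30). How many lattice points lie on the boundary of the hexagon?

The number of boundary lattice points is Σ gcd(|Δx|,|Δy|) = gcd(18,9) + gcd(6,19) + gcd(20,4) + gcd(1,45) + gcd(13,9) + gcd(18,40) = 9+1+4+1+1+2 = 18.

18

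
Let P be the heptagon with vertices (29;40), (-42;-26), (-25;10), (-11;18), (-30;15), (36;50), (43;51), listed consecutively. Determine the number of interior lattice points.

Using the shoelace formula, 2A = |[29·(-26) − (-42)·40] + [(-42)·10 − (-25)·(-26)] + [(-25)·18 − (-11)·10] + [(-11)·15 − (-30)·18] + [(-30)·50 − 36·15] + [36·51 − 43·50] + [43·40 − 29·51]| = 2222, so the area is 1111.
Summing gcd(|Δx|,|Δy|) over the edges gives the boundary count: gcd(71,66) + gcd(17,36) + gcd(14,8) + gcd(19,3) + gcd(66,35) + gcd(7,1) + gcd(14,11) = 1+1+2+1+1+1+1 = 8.
By Pick's theorem A = I + B/2 − 1, so I = 1111 − 8/2 + 1 = 1108.

1108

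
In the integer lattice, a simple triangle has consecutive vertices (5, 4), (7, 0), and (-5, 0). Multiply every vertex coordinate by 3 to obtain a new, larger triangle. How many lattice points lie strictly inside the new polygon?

193

By the shoelace formula, twice the signed area is |(5·0 − 7·4) + (7·0 − (-5)·0) + ((-5)·4 − 5·0)| = 48, so the area is 24.
The number of boundary lattice points is Σ gcd(|Δx|,|Δy|) = gcd(2,4) + gcd(12,0) + gcd(10,4) = 2+12+2 = 16.
Scaling by 3 multiplies the area by 3² = 9 (so the new area is 216) and multiplies the boundary lattice-point count by 3, giving 48.
By Pick's theorem, the interior count of the dilated polygon is 216 − 48/2 + 1 = 193.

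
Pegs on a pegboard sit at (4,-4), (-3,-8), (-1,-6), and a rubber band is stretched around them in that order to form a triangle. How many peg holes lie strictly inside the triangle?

By the shoelace formula, twice the signed area is |[4·(-8) − (-3)·(-4)] + [(-3)·(-6) − (-1)·(-8)] + [(-1)·(-4) − 4·(-6)]| = 6, so the area is 3.
The number of boundary lattice points is Σ gcd(|Δx|,|Δy|) = gcd(7,4) + gcd(2,2) + gcd(5,2) = 1+2+1 = 4.
Pick's theorem gives I = A − B/2 + 1 = 3 − 4/2 + 1 = 2.

2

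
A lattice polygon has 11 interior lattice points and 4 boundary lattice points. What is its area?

12

By Pick's theorem, A = I + B/2 − 1 = 11 + 4/2 − 1 = 12.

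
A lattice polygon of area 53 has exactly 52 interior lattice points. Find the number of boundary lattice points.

Pick's theorem gives A = I + B/2 − 1, so B = 2(A − I + 1) = 2(53 − 52 + 1) = 4.

4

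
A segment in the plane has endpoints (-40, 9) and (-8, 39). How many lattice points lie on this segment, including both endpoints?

3

The number of lattice points on a segment between lattice points is gcd(|Δx|,|Δy|) + 1 = gcd(32,30) + 1 = 2 + 1 = 3.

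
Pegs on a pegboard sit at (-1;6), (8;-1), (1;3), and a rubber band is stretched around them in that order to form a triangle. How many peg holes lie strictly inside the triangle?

6

The shoelace formula gives twice the area as |((-1)·(-1) − 8·6) + (8·3 − 1·(-1)) + (1·6 − (-1)·3)| = 13, so the area is 6.5.
The number of boundary lattice points is Σ gcd(|Δx|,|Δy|) = gcd(9,7) + gcd(7,4) + gcd(2,3) = 1+1+1 = 3.
Pick's theorem gives I = A − B/2 + 1 = 6.5 − 3/2 + 1 = 6.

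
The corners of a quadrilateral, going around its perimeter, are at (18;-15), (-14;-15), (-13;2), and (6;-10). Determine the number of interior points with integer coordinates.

231

Using the shoelace formula, 2A = |[18·(-15) − (-14)·(-15)] + [(-14)·2 − (-13)·(-15)] + [(-13)·(-10) − 6·2] + [6·(-15) − 18·(-10)]| = 495, so the area is 247.5.
The number of boundary lattice points is Σ gcd(|Δx|,|Δy|) = gcd(32,0) + gcd(1,17) + gcd(19,12) + gcd(12,5) = 32+1+1+1 = 35.
By Pick's theorem A = I + B/2 − 1, so I = 247.5 − 35/2 + 1 = 231.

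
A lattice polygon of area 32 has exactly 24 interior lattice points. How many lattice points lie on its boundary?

Pick's theorem gives A = I + B/2 − 1, so B = 2(A − I + 1) = 2(32 − 24 + 1) = 18.

18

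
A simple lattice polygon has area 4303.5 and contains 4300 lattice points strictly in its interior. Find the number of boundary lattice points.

9

Pick's theorem gives A = I + B/2 − 1, so B = 2(A − I + 1) = 2(4303.5 − 4300 + 1) = 9.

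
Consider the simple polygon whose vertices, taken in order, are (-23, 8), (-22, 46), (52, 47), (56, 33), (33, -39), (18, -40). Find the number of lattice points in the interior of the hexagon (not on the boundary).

4943

Using the shoelace formula, 2A = |[(-23)·46 − (-22)·8] + [(-22)·47 − 52·46] + [52·33 − 56·47] + [56·(-39) − 33·33] + [33·(-40) − 18·(-39)] + [18·8 − (-23)·(-40)]| = 9891, so the area is 4945.5.
The number of boundary lattice points is Σ gcd(|Δx|,|Δy|) = gcd(1,38) + gcd(74,1) + gcd(4,14) + gcd(23,72) + gcd(15,1) + gcd(41,48) = 1+1+2+1+1+1 = 7.
Pick's theorem gives I = A − B/2 + 1 = 4945.5 − 7/2 + 1 = 4943.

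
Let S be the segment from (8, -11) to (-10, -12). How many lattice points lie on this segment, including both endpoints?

2

The number of lattice points on a segment between lattice points is gcd(|Δx|,|Δy|) + 1 = gcd(18,1) + 1 = 1 + 1 = 2.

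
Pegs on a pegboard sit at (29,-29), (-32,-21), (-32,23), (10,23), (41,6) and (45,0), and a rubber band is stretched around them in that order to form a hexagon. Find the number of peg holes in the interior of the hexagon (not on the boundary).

3140

The shoelace formula gives twice the area as |(29·(-21) − (-32)·(-29)) + ((-32)·23 − (-32)·(-21)) + ((-32)·23 − 10·23) + (10·6 − 41·23) + (41·0 − 45·6) + (45·(-29) − 29·0)| = 6369, so the area is 3184.5.
The number of boundary lattice points is Σ gcd(|Δx|,|Δy|) = gcd(61,8) + gcd(0,44) + gcd(42,0) + gcd(31,17) + gcd(4,6) + gcd(16,29) = 1+44+42+1+2+1 = 91.
Pick's theorem gives I = A − B/2 + 1 = 3184.5 − 91/2 + 1 = 3140.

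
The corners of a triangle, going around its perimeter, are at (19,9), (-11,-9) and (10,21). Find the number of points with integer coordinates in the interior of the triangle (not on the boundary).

256

The shoelace formula gives twice the area as |(19·(-9) − (-11)·9) + ((-11)·21 − 10·(-9)) + (10·9 − 19·21)| = 522, so the area is 261.
Summing gcd(|Δx|,|Δy|) over the edges gives the boundary count: gcd(30,18) + gcd(21,30) + gcd(9,12) = 6+3+3 = 12.
By Pick's theorem A = I + B/2 − 1, so I = 261 − 12/2 + 1 = 256.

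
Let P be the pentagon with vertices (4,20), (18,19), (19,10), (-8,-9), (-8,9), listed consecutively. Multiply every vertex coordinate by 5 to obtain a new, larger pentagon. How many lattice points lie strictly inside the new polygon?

11146

The shoelace formula gives twice the area as |(4·19 − 18·20) + (18·10 − 19·19) + (19·(-9) − (-8)·10) + ((-8)·9 − (-8)·(-9)) + ((-8)·20 − 4·9)| = 896, so the area is 448.
Summing gcd(|Δx|,|Δy|) over the edges gives the boundary count: gcd(14,1) + gcd(1,9) + gcd(27,19) + gcd(0,18) + gcd(12,11) = 1+1+1+18+1 = 22.
Scaling by 5 multiplies the area by 5² = 25 (so the new area is 11200) and multiplies the boundary lattice-point count by 5, giving 110.
By Pick's theorem, the interior count of the dilated polygon is 11200 − 110/2 + 1 = 11146.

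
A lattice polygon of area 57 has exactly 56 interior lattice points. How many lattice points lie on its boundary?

4

Pick's theorem gives A = I + B/2 − 1, so B = 2(A − I + 1) = 2(57 − 56 + 1) = 4.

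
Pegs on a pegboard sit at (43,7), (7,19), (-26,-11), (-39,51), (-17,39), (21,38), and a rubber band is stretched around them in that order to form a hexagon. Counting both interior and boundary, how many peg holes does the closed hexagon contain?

The shoelace formula gives twice the area as |(43·19 − 7·7) + (7·(-11) − (-26)·19) + ((-26)·51 − (-39)·(-11)) + ((-39)·39 − (-17)·51) + ((-17)·38 − 21·39) + (21·7 − 43·38)| = 4176, so the area is 2088.
Along each edge there are gcd(|Δx|,|Δy|)+1 lattice points, so counting each shared vertex once the boundary has gcd(36,12) + gcd(33,30) + gcd(13,62) + gcd(22,12) + gcd(38,1) + gcd(22,31) = 12+3+1+2+1+1 = 20.
Pick's theorem gives I = A − B/2 + 1 = 2088 − 20/2 + 1 = 2079, so the closed region contains I + B = 2079 + 20 = 2099 lattice points.

2099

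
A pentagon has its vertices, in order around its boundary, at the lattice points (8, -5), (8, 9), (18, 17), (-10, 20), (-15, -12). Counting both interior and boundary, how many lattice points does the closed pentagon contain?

The shoelace formula gives twice the area as |[8·9 − 8·(-5)] + [8·17 − 18·9] + [18·20 − (-10)·17] + [(-10)·(-12) − (-15)·20] + [(-15)·(-5) − 8·(-12)]| = 1207, so the area is 1207/2.
The number of boundary lattice points is Σ gcd(|Δx|,|Δy|) = gcd(0,14) + gcd(10,8) + gcd(28,3) + gcd(5,32) + gcd(23,7) = 14+2+1+1+1 = 19.
Pick's theorem gives I = A − B/2 + 1 = 1207/2 − 19/2 + 1 = 595, so the closed region contains I + B = 595 + 19 = 614 lattice points.

614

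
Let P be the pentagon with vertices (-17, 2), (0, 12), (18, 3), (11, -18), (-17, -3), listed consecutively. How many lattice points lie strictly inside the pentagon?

590

Using the shoelace formula, 2A = |[(-17)·12 − 0·2] + [0·3 − 18·12] + [18·(-18) − 11·3] + [11·(-3) − (-17)·(-18)] + [(-17)·2 − (-17)·(-3)]| = 1201, so the area is 1201/2.
Summing gcd(|Δx|,|Δy|) over the edges gives the boundary count: gcd(17,10) + gcd(18,9) + gcd(7,21) + gcd(28,15) + gcd(0,5) = 1+9+7+1+5 = 23.
Pick's theorem gives I = A − B/2 + 1 = 1201/2 − 23/2 + 1 = 590.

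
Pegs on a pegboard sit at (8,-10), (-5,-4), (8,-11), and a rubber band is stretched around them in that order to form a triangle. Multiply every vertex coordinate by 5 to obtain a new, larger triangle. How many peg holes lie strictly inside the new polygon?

156

The shoelace formula gives twice the area as |(8·(-4) − (-5)·(-10)) + ((-5)·(-11) − 8·(-4)) + (8·(-10) − 8·(-11))| = 13, so the area is 13/2.
Along each edge there are gcd(|Δx|,|Δy|)+1 lattice points, so counting each shared vertex once the boundary has gcd(13,6) + gcd(13,7) + gcd(0,1) = 1+1+1 = 3.
Scaling by 5 multiplies the area by 5² = 25 (so the new area is 325/2) and multiplies the boundary lattice-point count by 5, giving 15.
By Pick's theorem, the interior count of the dilated polygon is 325/2 − 15/2 + 1 = 156.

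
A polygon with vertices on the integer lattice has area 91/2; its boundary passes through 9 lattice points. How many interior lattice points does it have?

Pick's theorem A = I + B/2 − 1 rearranges to I = A − B/2 + 1 = 91/2 − 9/2 + 1 = 42.

42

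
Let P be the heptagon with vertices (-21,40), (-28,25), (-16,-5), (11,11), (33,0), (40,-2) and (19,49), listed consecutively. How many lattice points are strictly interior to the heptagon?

The shoelace formula gives twice the area as |[(-21)·25 − (-28)·40] + [(-28)·(-5) − (-16)·25] + [(-16)·11 − 11·(-5)] + [11·0 − 33·11] + [33·(-2) − 40·0] + [40·49 − 19·(-2)] + [19·40 − (-21)·49]| = 4372, so the area is 2186.
Summing gcd(|Δx|,|Δy|) over the edges gives the boundary count: gcd(7,15) + gcd(12,30) + gcd(27,16) + gcd(22,11) + gcd(7,2) + gcd(21,51) + gcd(40,9) = 1+6+1+11+1+3+1 = 24.
Pick's theorem gives I = A − B/2 + 1 = 2186 − 24/2 + 1 = 2175.

2175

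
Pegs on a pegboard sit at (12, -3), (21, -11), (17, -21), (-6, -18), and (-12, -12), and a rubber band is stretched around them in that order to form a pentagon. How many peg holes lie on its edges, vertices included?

13

The number of boundary lattice points is Σ gcd(|Δx|,|Δy|) = gcd(9,8) + gcd(4,10) + gcd(23,3) + gcd(6,6) + gcd(24,9) = 1+2+1+6+3 = 13.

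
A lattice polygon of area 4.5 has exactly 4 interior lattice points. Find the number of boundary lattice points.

3

Pick's theorem gives A = I + B/2 − 1, so B = 2(A − I + 1) = 2(4.5 − 4 + 1) = 3.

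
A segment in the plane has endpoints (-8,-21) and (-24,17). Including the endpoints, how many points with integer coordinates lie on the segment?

3

The number of lattice points on a segment between lattice points is gcd(|Δx|,|Δy|) + 1 = gcd(16,38) + 1 = 2 + 1 = 3.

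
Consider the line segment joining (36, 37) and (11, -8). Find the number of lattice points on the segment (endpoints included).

6

The number of lattice points on a segment between lattice points is gcd(|Δx|,|Δy|) + 1 = gcd(25,45) + 1 = 5 + 1 = 6.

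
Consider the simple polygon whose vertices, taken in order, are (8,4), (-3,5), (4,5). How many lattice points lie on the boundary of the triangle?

Along each edge there are gcd(|Δx|,|Δy|)+1 lattice points, so counting each shared vertex once the boundary has gcd(11,1) + gcd(7,0) + gcd(4,1) = 1+7+1 = 9.

9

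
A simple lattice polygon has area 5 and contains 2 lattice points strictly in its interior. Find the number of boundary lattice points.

8

Pick's theorem gives A = I + B/2 − 1, so B = 2(A − I + 1) = 2(5 − 2 + 1) = 8.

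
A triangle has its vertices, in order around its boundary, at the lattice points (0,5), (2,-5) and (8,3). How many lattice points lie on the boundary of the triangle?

The number of boundary lattice points is Σ gcd(|Δx|,|Δy|) = gcd(2,10) + gcd(6,8) + gcd(8,2) = 2+2+2 = 6.

6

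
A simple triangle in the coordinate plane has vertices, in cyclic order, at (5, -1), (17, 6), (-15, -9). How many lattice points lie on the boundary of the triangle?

6

The number of boundary lattice points is Σ gcd(|Δx|,|Δy|) = gcd(12,7) + gcd(32,15) + gcd(20,8) = 1+1+4 = 6.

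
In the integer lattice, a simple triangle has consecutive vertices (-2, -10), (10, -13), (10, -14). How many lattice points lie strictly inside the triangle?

The shoelace formula gives twice the area as |((-2)·(-13) − 10·(-10)) + (10·(-14) − 10·(-13)) + (10·(-10) − (-2)·(-14))| = 12, so the area is 6.
Along each edge there are gcd(|Δx|,|Δy|)+1 lattice points, so counting each shared vertex once the boundary has gcd(12,3) + gcd(0,1) + gcd(12,4) = 3+1+4 = 8.
By Pick's theorem A = I + B/2 − 1, so I = 6 − 8/2 + 1 = 3.

3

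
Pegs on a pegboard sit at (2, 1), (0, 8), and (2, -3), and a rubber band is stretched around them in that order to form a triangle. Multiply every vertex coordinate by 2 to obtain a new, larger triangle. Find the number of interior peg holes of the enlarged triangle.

Using the shoelace formula, 2A = |(2·8 − 0·1) + (0·(-3) − 2·8) + (2·1 − 2·(-3))| = 8, so the area is 4.
Along each edge there are gcd(|Δx|,|Δy|)+1 lattice points, so counting each shared vertex once the boundary has gcd(2,7) + gcd(2,11) + gcd(0,4) = 1+1+4 = 6.
Scaling by 2 multiplies the area by 2² = 4 (so the new area is 16) and multiplies the boundary lattice-point count by 2, giving 12.
By Pick's theorem, the interior count of the dilated polygon is 16 − 12/2 + 1 = 11.

11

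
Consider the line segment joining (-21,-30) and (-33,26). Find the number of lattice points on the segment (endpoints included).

5

The number of lattice points on a segment between lattice points is gcd(|Δx|,|Δy|) + 1 = gcd(12,56) + 1 = 4 + 1 = 5.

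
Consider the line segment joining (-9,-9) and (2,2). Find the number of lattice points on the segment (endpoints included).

12

The number of lattice points on a segment between lattice points is gcd(|Δx|,|Δy|) + 1 = gcd(11,11) + 1 = 11 + 1 = 12.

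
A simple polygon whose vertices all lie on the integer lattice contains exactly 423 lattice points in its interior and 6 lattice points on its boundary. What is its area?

425

By Pick's theorem, A = I + B/2 − 1 = 423 + 6/2 − 1 = 425.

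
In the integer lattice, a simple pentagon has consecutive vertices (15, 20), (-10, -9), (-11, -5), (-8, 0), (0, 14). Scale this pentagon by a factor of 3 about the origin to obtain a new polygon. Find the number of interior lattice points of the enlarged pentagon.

1546

Using the shoelace formula, 2A = |(15·(-9) − (-10)·20) + ((-10)·(-5) − (-11)·(-9)) + ((-11)·0 − (-8)·(-5)) + ((-8)·14 − 0·0) + (0·20 − 15·14)| = 346, so the area is 173.
Summing gcd(|Δx|,|Δy|) over the edges gives the boundary count: gcd(25,29) + gcd(1,4) + gcd(3,5) + gcd(8,14) + gcd(15,6) = 1+1+1+2+3 = 8.
Scaling by 3 multiplies the area by 3² = 9 (so the new area is 1557) and multiplies the boundary lattice-point count by 3, giving 24.
By Pick's theorem, the interior count of the dilated polygon is 1557 − 24/2 + 1 = 1546.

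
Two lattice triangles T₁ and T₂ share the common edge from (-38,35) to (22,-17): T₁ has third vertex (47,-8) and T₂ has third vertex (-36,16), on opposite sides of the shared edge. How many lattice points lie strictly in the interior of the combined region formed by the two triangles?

1437

The union is the simple quadrilateral with vertices (-38,35), (47,-8), (22,-17), (-36,16) in order.
Using the shoelace formula, 2A = |((-38)·(-8) − 47·35) + (47·(-17) − 22·(-8)) + (22·16 − (-36)·(-17)) + ((-36)·35 − (-38)·16)| = 2876, so the area is 1438.
The number of boundary lattice points is Σ gcd(|Δx|,|Δy|) = gcd(85,43) + gcd(25,9) + gcd(58,33) + gcd(2,19) = 1+1+1+1 = 4.
By Pick's theorem I = A − B/2 + 1 = 1438 − 4/2 + 1 = 1437.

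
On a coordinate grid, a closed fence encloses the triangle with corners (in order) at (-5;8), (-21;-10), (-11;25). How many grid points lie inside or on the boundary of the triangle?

195

The shoelace formula gives twice the area as |((-5)·(-10) − (-21)·8) + ((-21)·25 − (-11)·(-10)) + ((-11)·8 − (-5)·25)| = 380, so the area is 190.
Along each edge there are gcd(|Δx|,|Δy|)+1 lattice points, so counting each shared vertex once the boundary has gcd(16,18) + gcd(10,35) + gcd(6,17) = 2+5+1 = 8.
Pick's theorem gives I = A − B/2 + 1 = 190 − 8/2 + 1 = 187, so the closed region contains I + B = 187 + 8 = 195 lattice points.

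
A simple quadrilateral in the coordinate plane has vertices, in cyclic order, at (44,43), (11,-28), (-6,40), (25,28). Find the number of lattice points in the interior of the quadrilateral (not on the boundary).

1370

The shoelace formula gives twice the area as |(44·(-28) − 11·43) + (11·40 − (-6)·(-28)) + ((-6)·28 − 25·40) + (25·43 − 44·28)| = 2758, so the area is 1379.
The number of boundary lattice points is Σ gcd(|Δx|,|Δy|) = gcd(33,71) + gcd(17,68) + gcd(31,12) + gcd(19,15) = 1+17+1+1 = 20.
Pick's theorem gives I = A − B/2 + 1 = 1379 − 20/2 + 1 = 1370.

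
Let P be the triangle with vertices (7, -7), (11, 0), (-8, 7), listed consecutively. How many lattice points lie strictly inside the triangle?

80

The shoelace formula gives twice the area as |[7·0 − 11·(-7)] + [11·7 − (-8)·0] + [(-8)·(-7) − 7·7]| = 161, so the area is 80.5.
The number of boundary lattice points is Σ gcd(|Δx|,|Δy|) = gcd(4,7) + gcd(19,7) + gcd(15,14) = 1+1+1 = 3.
By Pick's theorem A = I + B/2 − 1, so I = 80.5 − 3/2 + 1 = 80.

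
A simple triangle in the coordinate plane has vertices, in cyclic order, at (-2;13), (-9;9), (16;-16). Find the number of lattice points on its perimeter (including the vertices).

27

Summing gcd(|Δx|,|Δy|) over the edges gives the boundary count: gcd(7,4) + gcd(25,25) + gcd(18,29) = 1+25+1 = 27.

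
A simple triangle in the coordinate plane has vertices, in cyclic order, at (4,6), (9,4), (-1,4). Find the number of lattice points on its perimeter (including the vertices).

Along each edge there are gcd(|Δx|,|Δy|)+1 lattice points, so counting each shared vertex once the boundary has gcd(5,2) + gcd(10,0) + gcd(5,2) = 1+10+1 = 12.

12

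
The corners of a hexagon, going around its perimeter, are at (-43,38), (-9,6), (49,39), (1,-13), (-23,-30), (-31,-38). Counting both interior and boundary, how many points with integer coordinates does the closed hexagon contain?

2228

Using the shoelace formula, 2A = |((-43)·6 − (-9)·38) + ((-9)·39 − 49·6) + (49·(-13) − 1·39) + (1·(-30) − (-23)·(-13)) + ((-23)·(-38) − (-31)·(-30)) + ((-31)·38 − (-43)·(-38))| = 4434, so the area is 2217.
Summing gcd(|Δx|,|Δy|) over the edges gives the boundary count: gcd(34,32) + gcd(58,33) + gcd(48,52) + gcd(24,17) + gcd(8,8) + gcd(12,76) = 2+1+4+1+8+4 = 20.
Pick's theorem gives I = A − B/2 + 1 = 2217 − 20/2 + 1 = 2208, so the closed region contains I + B = 2208 + 20 = 2228 lattice points.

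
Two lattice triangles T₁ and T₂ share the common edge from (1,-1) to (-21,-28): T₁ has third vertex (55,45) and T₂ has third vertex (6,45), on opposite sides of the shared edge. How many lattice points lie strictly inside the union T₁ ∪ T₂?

660

The union is the simple quadrilateral with vertices (1,-1), (55,45), (-21,-28), (6,45) in order.
The shoelace formula gives twice the area as |[1·45 − 55·(-1)] + [55·(-28) − (-21)·45] + [(-21)·45 − 6·(-28)] + [6·(-1) − 1·45]| = 1323, so the area is 661.5.
The number of boundary lattice points is Σ gcd(|Δx|,|Δy|) = gcd(54,46) + gcd(76,73) + gcd(27,73) + gcd(5,46) = 2+1+1+1 = 5.
By Pick's theorem I = A − B/2 + 1 = 661.5 − 5/2 + 1 = 660.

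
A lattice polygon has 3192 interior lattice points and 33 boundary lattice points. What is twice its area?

Pick's theorem states A = I + B/2 − 1, so A = 3192 + 33/2 − 1 = 6415/2.
Hence 2A = 6415.

6415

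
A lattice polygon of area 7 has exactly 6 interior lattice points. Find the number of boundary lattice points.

Pick's theorem gives A = I + B/2 − 1, so B = 2(A − I + 1) = 2(7 − 6 + 1) = 4.

4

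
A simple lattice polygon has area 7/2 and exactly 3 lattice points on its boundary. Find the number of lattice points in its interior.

From Pick's theorem, I = A − B/2 + 1 = 7/2 − 3/2 + 1 = 3.

3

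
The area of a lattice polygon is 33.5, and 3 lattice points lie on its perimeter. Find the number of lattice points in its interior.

From Pick's theorem, I = A − B/2 + 1 = 33.5 − 3/2 + 1 = 33.

33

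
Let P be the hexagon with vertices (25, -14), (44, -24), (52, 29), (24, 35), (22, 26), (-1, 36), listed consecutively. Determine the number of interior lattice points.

The shoelace formula gives twice the area as |[25·(-24) − 44·(-14)] + [44·29 − 52·(-24)] + [52·35 − 24·29] + [24·26 − 22·35] + [22·36 − (-1)·26] + [(-1)·(-14) − 25·36]| = 3450, so the area is 1725.
Along each edge there are gcd(|Δx|,|Δy|)+1 lattice points, so counting each shared vertex once the boundary has gcd(19,10) + gcd(8,53) + gcd(28,6) + gcd(2,9) + gcd(23,10) + gcd(26,50) = 1+1+2+1+1+2 = 8.
By Pick's theorem A = I + B/2 − 1, so I = 1725 − 8/2 + 1 = 1722.

1722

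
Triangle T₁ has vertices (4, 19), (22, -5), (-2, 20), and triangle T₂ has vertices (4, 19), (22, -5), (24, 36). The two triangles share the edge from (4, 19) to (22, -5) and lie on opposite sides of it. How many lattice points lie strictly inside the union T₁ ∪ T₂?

The union is the simple quadrilateral with vertices (4, 19), (-2, 20), (22, -5), (24, 36) in order.
By the shoelace formula, twice the signed area is |[4·20 − (-2)·19] + [(-2)·(-5) − 22·20] + [22·36 − 24·(-5)] + [24·19 − 4·36]| = 912, so the area is 456.
Along each edge there are gcd(|Δx|,|Δy|)+1 lattice points, so counting each shared vertex once the boundary has gcd(6,1) + gcd(24,25) + gcd(2,41) + gcd(20,17) = 1+1+1+1 = 4.
By Pick's theorem I = A − B/2 + 1 = 456 − 4/2 + 1 = 455.

455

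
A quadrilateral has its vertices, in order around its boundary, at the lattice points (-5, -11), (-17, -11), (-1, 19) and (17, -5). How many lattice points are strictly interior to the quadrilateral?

The shoelace formula gives twice the area as |((-5)·(-11) − (-17)·(-11)) + ((-17)·19 − (-1)·(-11)) + ((-1)·(-5) − 17·19) + (17·(-11) − (-5)·(-5))| = 996, so the area is 498.
The number of boundary lattice points is Σ gcd(|Δx|,|Δy|) = gcd(12,0) + gcd(16,30) + gcd(18,24) + gcd(22,6) = 12+2+6+2 = 22.
By Pick's theorem A = I + B/2 − 1, so I = 498 − 22/2 + 1 = 488.

488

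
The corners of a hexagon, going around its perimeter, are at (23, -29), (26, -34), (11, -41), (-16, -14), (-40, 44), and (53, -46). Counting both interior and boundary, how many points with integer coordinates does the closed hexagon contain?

Using the shoelace formula, 2A = |[23·(-34) − 26·(-29)] + [26·(-41) − 11·(-34)] + [11·(-14) − (-16)·(-41)] + [(-16)·44 − (-40)·(-14)] + [(-40)·(-46) − 53·44] + [53·(-29) − 23·(-46)]| = 3765, so the area is 1882.5.
The number of boundary lattice points is Σ gcd(|Δx|,|Δy|) = gcd(3,5) + gcd(15,7) + gcd(27,27) + gcd(24,58) + gcd(93,90) + gcd(30,17) = 1+1+27+2+3+1 = 35.
Pick's theorem gives I = A − B/2 + 1 = 1882.5 − 35/2 + 1 = 1866, so the closed region contains I + B = 1866 + 35 = 1901 lattice points.

1901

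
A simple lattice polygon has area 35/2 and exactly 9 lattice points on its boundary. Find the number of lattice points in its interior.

14

Pick's theorem A = I + B/2 − 1 rearranges to I = A − B/2 + 1 = 35/2 − 9/2 + 1 = 14.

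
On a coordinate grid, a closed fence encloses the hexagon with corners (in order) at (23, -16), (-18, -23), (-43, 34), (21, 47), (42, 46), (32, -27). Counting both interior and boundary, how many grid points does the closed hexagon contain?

By the shoelace formula, twice the signed area is |[23·(-23) − (-18)·(-16)] + [(-18)·34 − (-43)·(-23)] + [(-43)·47 − 21·34] + [21·46 − 42·47] + [42·(-27) − 32·46] + [32·(-16) − 23·(-27)]| = 8658, so the area is 4329.
Summing gcd(|Δx|,|Δy|) over the edges gives the boundary count: gcd(41,7) + gcd(25,57) + gcd(64,13) + gcd(21,1) + gcd(10,73) + gcd(9,11) = 1+1+1+1+1+1 = 6.
Pick's theorem gives I = A − B/2 + 1 = 4329 − 6/2 + 1 = 4327, so the closed region contains I + B = 4327 + 6 = 4333 lattice points.

4333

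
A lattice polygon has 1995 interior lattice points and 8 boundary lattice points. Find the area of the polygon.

1998

By Pick's theorem, A = I + B/2 − 1 = 1995 + 8/2 − 1 = 1998.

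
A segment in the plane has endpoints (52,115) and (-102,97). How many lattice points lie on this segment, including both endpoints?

The number of lattice points on a segment between lattice points is gcd(|Δx|,|Δy|) + 1 = gcd(154,18) + 1 = 2 + 1 = 3.

3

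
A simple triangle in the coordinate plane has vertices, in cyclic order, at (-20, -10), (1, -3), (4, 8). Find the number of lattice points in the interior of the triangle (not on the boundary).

99

The shoelace formula gives twice the area as |[(-20)·(-3) − 1·(-10)] + [1·8 − 4·(-3)] + [4·(-10) − (-20)·8]| = 210, so the area is 105.
Summing gcd(|Δx|,|Δy|) over the edges gives the boundary count: gcd(21,7) + gcd(3,11) + gcd(24,18) = 7+1+6 = 14.
Pick's theorem gives I = A − B/2 + 1 = 105 − 14/2 + 1 = 99.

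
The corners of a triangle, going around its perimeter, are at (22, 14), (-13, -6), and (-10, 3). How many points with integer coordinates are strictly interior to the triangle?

124

By the shoelace formula, twice the signed area is |[22·(-6) − (-13)·14] + [(-13)·3 − (-10)·(-6)] + [(-10)·14 − 22·3]| = 255, so the area is 255/2.
The number of boundary lattice points is Σ gcd(|Δx|,|Δy|) = gcd(35,20) + gcd(3,9) + gcd(32,11) = 5+3+1 = 9.
Pick's theorem gives I = A − B/2 + 1 = 255/2 − 9/2 + 1 = 124.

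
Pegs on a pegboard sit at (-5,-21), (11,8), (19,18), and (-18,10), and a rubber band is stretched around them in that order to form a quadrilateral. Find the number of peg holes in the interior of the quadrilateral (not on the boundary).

588

By the shoelace formula, twice the signed area is |((-5)·8 − 11·(-21)) + (11·18 − 19·8) + (19·10 − (-18)·18) + ((-18)·(-21) − (-5)·10)| = 1179, so the area is 589.5.
Summing gcd(|Δx|,|Δy|) over the edges gives the boundary count: gcd(16,29) + gcd(8,10) + gcd(37,8) + gcd(13,31) = 1+2+1+1 = 5.
Pick's theorem gives I = A − B/2 + 1 = 589.5 − 5/2 + 1 = 588.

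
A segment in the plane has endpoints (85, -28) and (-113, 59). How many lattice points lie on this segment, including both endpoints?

The number of lattice points on a segment between lattice points is gcd(|Δx|,|Δy|) + 1 = gcd(198,87) + 1 = 3 + 1 = 4.

4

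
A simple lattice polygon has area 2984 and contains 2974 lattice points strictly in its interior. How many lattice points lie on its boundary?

22

Pick's theorem gives A = I + B/2 − 1, so B = 2(A − I + 1) = 2(2984 − 2974 + 1) = 22.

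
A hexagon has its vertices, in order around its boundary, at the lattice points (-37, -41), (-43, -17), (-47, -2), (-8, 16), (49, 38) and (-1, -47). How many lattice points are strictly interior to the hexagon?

Using the shoelace formula, 2A = |[(-37)·(-17) − (-43)·(-41)] + [(-43)·(-2) − (-47)·(-17)] + [(-47)·16 − (-8)·(-2)] + [(-8)·38 − 49·16] + [49·(-47) − (-1)·38] + [(-1)·(-41) − (-37)·(-47)]| = 7666, so the area is 3833.
Summing gcd(|Δx|,|Δy|) over the edges gives the boundary count: gcd(6,24) + gcd(4,15) + gcd(39,18) + gcd(57,22) + gcd(50,85) + gcd(36,6) = 6+1+3+1+5+6 = 22.
By Pick's theorem A = I + B/2 − 1, so I = 3833 − 22/2 + 1 = 3823.

3823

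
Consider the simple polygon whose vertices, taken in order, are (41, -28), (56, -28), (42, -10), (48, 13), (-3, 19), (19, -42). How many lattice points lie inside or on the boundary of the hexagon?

1997

By the shoelace formula, twice the signed area is |(41·(-28) − 56·(-28)) + (56·(-10) − 42·(-28)) + (42·13 − 48·(-10)) + (48·19 − (-3)·13) + ((-3)·(-42) − 19·19) + (19·(-28) − 41·(-42))| = 3968, so the area is 1984.
The number of boundary lattice points is Σ gcd(|Δx|,|Δy|) = gcd(15,0) + gcd(14,18) + gcd(6,23) + gcd(51,6) + gcd(22,61) + gcd(22,14) = 15+2+1+3+1+2 = 24.
Pick's theorem gives I = A − B/2 + 1 = 1984 − 24/2 + 1 = 1973, so the closed region contains I + B = 1973 + 24 = 1997 lattice points.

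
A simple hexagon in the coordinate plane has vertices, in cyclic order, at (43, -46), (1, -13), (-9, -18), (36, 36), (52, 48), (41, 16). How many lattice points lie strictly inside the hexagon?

The shoelace formula gives twice the area as |[43·(-13) − 1·(-46)] + [1·(-18) − (-9)·(-13)] + [(-9)·36 − 36·(-18)] + [36·48 − 52·36] + [52·16 − 41·48] + [41·(-46) − 43·16]| = 4178, so the area is 2089.
Along each edge there are gcd(|Δx|,|Δy|)+1 lattice points, so counting each shared vertex once the boundary has gcd(42,33) + gcd(10,5) + gcd(45,54) + gcd(16,12) + gcd(11,32) + gcd(2,62) = 3+5+9+4+1+2 = 24.
Pick's theorem gives I = A − B/2 + 1 = 2089 − 24/2 + 1 = 2078.

2078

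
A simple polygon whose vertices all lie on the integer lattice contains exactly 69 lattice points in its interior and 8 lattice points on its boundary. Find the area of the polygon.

72

By Pick's theorem, A = I + B/2 − 1 = 69 + 8/2 − 1 = 72.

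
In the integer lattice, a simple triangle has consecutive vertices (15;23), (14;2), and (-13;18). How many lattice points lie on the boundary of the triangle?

The number of boundary lattice points is Σ gcd(|Δx|,|Δy|) = gcd(1,21) + gcd(27,16) + gcd(28,5) = 1+1+1 = 3.

3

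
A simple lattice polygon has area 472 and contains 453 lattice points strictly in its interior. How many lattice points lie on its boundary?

40

Pick's theorem gives A = I + B/2 − 1, so B = 2(A − I + 1) = 2(472 − 453 + 1) = 40.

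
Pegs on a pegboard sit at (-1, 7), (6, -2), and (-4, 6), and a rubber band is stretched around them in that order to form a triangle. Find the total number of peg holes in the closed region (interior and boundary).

20

By the shoelace formula, twice the signed area is |[(-1)·(-2) − 6·7] + [6·6 − (-4)·(-2)] + [(-4)·7 − (-1)·6]| = 34, so the area is 17.
The number of boundary lattice points is Σ gcd(|Δx|,|Δy|) = gcd(7,9) + gcd(10,8) + gcd(3,1) = 1+2+1 = 4.
Pick's theorem gives I = A − B/2 + 1 = 17 − 4/2 + 1 = 16, so the closed region contains I + B = 16 + 4 = 20 lattice points.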